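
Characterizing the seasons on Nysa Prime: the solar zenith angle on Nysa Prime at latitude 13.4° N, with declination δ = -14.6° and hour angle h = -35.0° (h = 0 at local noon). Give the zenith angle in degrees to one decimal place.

θ_z = 44.5°

cos θ_z = sin φ sin δ + cos φ cos δ cos h = -0.058417 + 0.771120 = 0.712703.
θ_z = arccos(0.712703) = 44.5°.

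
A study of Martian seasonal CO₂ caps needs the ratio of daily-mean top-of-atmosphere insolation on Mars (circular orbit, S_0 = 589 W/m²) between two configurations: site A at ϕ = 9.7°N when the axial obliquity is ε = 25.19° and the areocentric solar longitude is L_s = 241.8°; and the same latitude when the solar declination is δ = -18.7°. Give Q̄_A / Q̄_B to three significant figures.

— Configuration A (ϕ=+9.7°):
sin δ = sin 25.19° × sin 241.8° = -0.37510, so δ = -22.031°.
cos h₀ = −tan(+9.7°) tan(-22.031°) = 0.0692, h₀ = 1.5016 rad.
Bracket: h₀ sin ϕ sin δ + cos ϕ cos δ sin h₀ = 1.5016×0.16849×-0.37510 + 0.98570×0.92698×0.99761 = -0.094902 + 0.911540 = 0.816638.
Q̄ = (S_0/π) × [bracket] = (589/π) × 0.816638 = 153.11 W/m².
— Configuration B (ϕ=+9.7°):
cos h₀ = −tan(+9.7°) tan(-18.700°) = 0.0579, h₀ = 1.5129 rad.
Bracket: h₀ sin ϕ sin δ + cos ϕ cos δ sin h₀ = 1.5129×0.16849×-0.32061 + 0.98570×0.94721×0.99832 = -0.081726 + 0.932096 = 0.850370.
Q̄ = (S_0/π) × [bracket] = (589/π) × 0.850370 = 159.43 W/m².
Ratio Q̄_A / Q̄_B = 153.11 / 159.43 = 0.9604.

Q̄_A / Q̄_B ≈ 0.960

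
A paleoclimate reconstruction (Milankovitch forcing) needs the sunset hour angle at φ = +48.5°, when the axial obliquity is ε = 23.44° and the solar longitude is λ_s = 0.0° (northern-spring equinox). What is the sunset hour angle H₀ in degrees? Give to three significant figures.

Solar declination: sin δ = sin ε · sin λ_s = sin 23.44° × sin 0.0° = 0.00000, so δ = +0.000°.
cos H₀ = −tan φ · tan δ = −tan(+48.5°) × tan(+0.000°) = -0.0000, so H₀ = 1.5708 rad = 90.00°.

H₀ = 90.0°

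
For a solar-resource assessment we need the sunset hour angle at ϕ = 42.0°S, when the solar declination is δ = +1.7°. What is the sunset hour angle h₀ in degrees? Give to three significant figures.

cos h₀ = −tan ϕ · tan δ = −tan(-42.0°) × tan(+1.700°) = 0.0267, so h₀ = 1.5441 rad = 88.47°.

h₀ = 88.5°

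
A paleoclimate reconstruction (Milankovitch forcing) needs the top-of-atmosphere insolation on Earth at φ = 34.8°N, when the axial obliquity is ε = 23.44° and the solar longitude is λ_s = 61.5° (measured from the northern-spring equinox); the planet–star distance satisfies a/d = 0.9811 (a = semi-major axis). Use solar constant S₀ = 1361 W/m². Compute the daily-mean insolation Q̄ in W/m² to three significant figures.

Solar declination: sin δ = sin ε · sin λ_s = sin 23.44° × sin 61.5° = 0.34958, so δ = +20.462°.
cos H₀ = −tan(+34.8°) tan(+20.462°) = -0.2593, H₀ = 1.8331 rad.
Bracket: H₀ sin φ sin δ + cos φ cos δ sin H₀ = 1.8331×0.57071×0.34958 + 0.82115×0.93691×0.96579 = 0.365720 + 0.743024 = 1.108744.
Inverse-square distance factor (a/d)² = 0.9811² = 0.962557.
Q̄ = (S₀/π) × 0.962557 × [bracket] = (1361/π) × 0.962557 × 1.108744 = 462.3 W/m².

Q̄ ≈ 462 W/m²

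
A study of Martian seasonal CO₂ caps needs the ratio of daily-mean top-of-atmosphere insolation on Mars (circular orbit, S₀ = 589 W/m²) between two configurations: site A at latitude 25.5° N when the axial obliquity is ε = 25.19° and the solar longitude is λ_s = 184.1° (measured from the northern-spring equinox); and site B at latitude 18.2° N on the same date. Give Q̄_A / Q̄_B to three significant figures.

Q̄_A / Q̄_B ≈ 0.943

— Configuration A (φ=+25.5°):
Solar declination: sin δ = sin ε · sin λ_s = sin 25.19° × sin 184.1° = -0.03043, so δ = -1.744°.
cos H₀ = −tan(+25.5°) tan(-1.744°) = 0.0145, H₀ = 1.5563 rad.
Bracket: H₀ sin φ sin δ + cos φ cos δ sin H₀ = 1.5563×0.43051×-0.03043 + 0.90259×0.99954×0.99989 = -0.020388 + 0.902076 = 0.881688.
Q̄ = (S₀/π) × [bracket] = (589/π) × 0.881688 = 165.30 W/m².
— Configuration B (φ=+18.2°):
cos H₀ = −tan(+18.2°) tan(-1.744°) = 0.0100, H₀ = 1.5608 rad.
Bracket: H₀ sin φ sin δ + cos φ cos δ sin H₀ = 1.5608×0.31233×-0.03043 + 0.94997×0.99954×0.99995 = -0.014834 + 0.949486 = 0.934652.
Q̄ = (S₀/π) × [bracket] = (589/π) × 0.934652 = 175.23 W/m².
Ratio Q̄_A / Q̄_B = 165.30 / 175.23 = 0.9433.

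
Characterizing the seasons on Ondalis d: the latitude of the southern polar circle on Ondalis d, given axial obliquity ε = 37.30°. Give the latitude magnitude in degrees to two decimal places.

52.70°

The polar circle is the lowest latitude that experiences at least one full rotation of continuous darkness at the northern-summer solstice; it lies at |ϕ| = 90° − ε = 90° − 37.30° = 52.70°.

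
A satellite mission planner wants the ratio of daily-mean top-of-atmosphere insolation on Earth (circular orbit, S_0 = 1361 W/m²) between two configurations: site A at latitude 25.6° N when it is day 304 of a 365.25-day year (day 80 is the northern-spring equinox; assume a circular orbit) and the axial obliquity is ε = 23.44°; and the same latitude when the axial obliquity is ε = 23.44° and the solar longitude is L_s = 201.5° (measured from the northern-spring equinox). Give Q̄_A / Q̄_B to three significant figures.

— Configuration A (ϕ=+25.6°):
Solar longitude: L_s = 360° × (304 − 80)/365.25 = 220.780°.
sin δ = sin 23.44° × sin 220.780° = -0.25982, so δ = -15.059°.
cos h₀ = −tan(+25.6°) tan(-15.059°) = 0.1289, h₀ = 1.4415 rad.
Bracket: h₀ sin ϕ sin δ + cos ϕ cos δ sin h₀ = 1.4415×0.43209×-0.25982 + 0.90183×0.96566×0.99166 = -0.161831 + 0.863598 = 0.701767.
Q̄ = (S_0/π) × [bracket] = (1361/π) × 0.701767 = 304.02 W/m².
— Configuration B (ϕ=+25.6°):
Solar declination: sin δ = sin ε · sin L_s = sin 23.44° × sin 201.5° = -0.14579, so δ = -8.383°.
cos h₀ = −tan(+25.6°) tan(-8.383°) = 0.0706, h₀ = 1.5001 rad.
Bracket: h₀ sin ϕ sin δ + cos ϕ cos δ sin h₀ = 1.5001×0.43209×-0.14579 + 0.90183×0.98932×0.99750 = -0.094498 + 0.889968 = 0.795470.
Q̄ = (S_0/π) × [bracket] = (1361/π) × 0.795470 = 344.61 W/m².
Ratio Q̄_A / Q̄_B = 304.02 / 344.61 = 0.8822.

Q̄_A / Q̄_B ≈ 0.882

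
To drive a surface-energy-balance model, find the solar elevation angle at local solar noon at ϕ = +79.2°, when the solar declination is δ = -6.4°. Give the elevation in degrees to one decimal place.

4.4°

At local noon the hour angle is zero, so the zenith angle equals |ϕ − δ| = |+79.2° − (-6.400°)| = 85.600°.
Elevation = 90° − 85.600° = 4.4°.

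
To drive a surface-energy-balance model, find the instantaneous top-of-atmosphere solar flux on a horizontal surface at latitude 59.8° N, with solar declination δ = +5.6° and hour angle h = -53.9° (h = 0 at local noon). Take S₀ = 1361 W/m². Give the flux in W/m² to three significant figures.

cos θ_z = sin φ sin δ + cos φ cos δ cos h = 0.084338 + 0.294963 = 0.379301.
Flux = S₀ · cos θ_z = 1361 × 0.379301 = 516.2 W/m².

516 W/m²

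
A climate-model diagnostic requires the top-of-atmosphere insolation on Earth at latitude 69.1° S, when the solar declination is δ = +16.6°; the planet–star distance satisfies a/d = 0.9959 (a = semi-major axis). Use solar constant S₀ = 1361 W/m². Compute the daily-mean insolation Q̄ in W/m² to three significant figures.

Q̄ ≈ 14.4 W/m²

cos H₀ = −tan(-69.1°) tan(+16.600°) = 0.7807, H₀ = 0.6750 rad.
Bracket: H₀ sin φ sin δ + cos φ cos δ sin H₀ = 0.6750×-0.93420×0.28569 + 0.35674×0.95832×0.62493 = -0.180152 + 0.213645 = 0.033493.
Inverse-square distance factor (a/d)² = 0.9959² = 0.991817.
Q̄ = (S₀/π) × 0.991817 × [bracket] = (1361/π) × 0.991817 × 0.033493 = 14.39 W/m².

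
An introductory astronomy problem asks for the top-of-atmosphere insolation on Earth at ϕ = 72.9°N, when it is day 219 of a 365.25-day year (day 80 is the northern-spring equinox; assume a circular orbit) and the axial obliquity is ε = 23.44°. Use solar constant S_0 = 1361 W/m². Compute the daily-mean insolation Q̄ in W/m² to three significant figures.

Q̄ ≈ 356 W/m²

Solar longitude: L_s = 360° × (219 − 80)/365.25 = 137.002°.
sin δ = sin 23.44° × sin 137.002° = 0.27128, so δ = +15.740°.
cos h₀ = −tan(+72.9°) tan(+15.740°) = -0.9162, h₀ = 2.7292 rad.
Bracket: h₀ sin ϕ sin δ + cos ϕ cos δ sin h₀ = 2.7292×0.95579×0.27128 + 0.29404×0.96250×0.40080 = 0.707645 + 0.113432 = 0.821077.
Q̄ = (S_0/π) × [bracket] = (1361/π) × 0.821077 = 355.7 W/m².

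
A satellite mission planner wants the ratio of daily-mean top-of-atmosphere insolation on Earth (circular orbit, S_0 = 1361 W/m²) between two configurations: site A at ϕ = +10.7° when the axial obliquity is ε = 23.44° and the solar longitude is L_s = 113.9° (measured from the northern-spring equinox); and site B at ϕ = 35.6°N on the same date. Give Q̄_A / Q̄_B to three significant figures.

— Configuration A (ϕ=+10.7°):
Solar declination: sin δ = sin ε · sin L_s = sin 23.44° × sin 113.9° = 0.36368, so δ = +21.326°.
cos h₀ = −tan(+10.7°) tan(+21.326°) = -0.0738, h₀ = 1.6446 rad.
Bracket: h₀ sin ϕ sin δ + cos ϕ cos δ sin h₀ = 1.6446×0.18567×0.36368 + 0.98261×0.93152×0.99728 = 0.111051 + 0.912831 = 1.023882.
Q̄ = (S_0/π) × [bracket] = (1361/π) × 1.023882 = 443.57 W/m².
— Configuration B (ϕ=+35.6°):
cos h₀ = −tan(+35.6°) tan(+21.326°) = -0.2795, h₀ = 1.8541 rad.
Bracket: h₀ sin ϕ sin δ + cos ϕ cos δ sin h₀ = 1.8541×0.58212×0.36368 + 0.81310×0.93152×0.96014 = 0.392523 + 0.727228 = 1.119751.
Q̄ = (S_0/π) × [bracket] = (1361/π) × 1.119751 = 485.10 W/m².
Ratio Q̄_A / Q̄_B = 443.57 / 485.10 = 0.9144.

Q̄_A / Q̄_B ≈ 0.914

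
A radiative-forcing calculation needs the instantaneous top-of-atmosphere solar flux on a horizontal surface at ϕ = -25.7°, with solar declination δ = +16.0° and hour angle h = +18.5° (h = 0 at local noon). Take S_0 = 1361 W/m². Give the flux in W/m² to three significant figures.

cos θ_z = sin ϕ sin δ + cos ϕ cos δ cos h = -0.119533 + 0.821410 = 0.701877.
Flux = S_0 · cos θ_z = 1361 × 0.701877 = 955.3 W/m².

955 W/m²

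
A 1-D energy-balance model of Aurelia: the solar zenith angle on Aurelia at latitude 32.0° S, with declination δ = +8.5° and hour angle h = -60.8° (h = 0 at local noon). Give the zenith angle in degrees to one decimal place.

cos θ_z = sin φ sin δ + cos φ cos δ cos h = -0.078327 + 0.409184 = 0.330857.
θ_z = arccos(0.330857) = 70.7°.

θ_z = 70.7°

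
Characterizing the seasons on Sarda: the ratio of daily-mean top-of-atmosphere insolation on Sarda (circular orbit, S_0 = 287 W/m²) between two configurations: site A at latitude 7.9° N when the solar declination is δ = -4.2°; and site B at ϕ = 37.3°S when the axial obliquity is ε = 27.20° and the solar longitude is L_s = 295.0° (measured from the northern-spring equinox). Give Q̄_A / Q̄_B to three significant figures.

— Configuration A (ϕ=+7.9°):
cos h₀ = −tan(+7.9°) tan(-4.200°) = 0.0102, h₀ = 1.5606 rad.
Bracket: h₀ sin ϕ sin δ + cos ϕ cos δ sin h₀ = 1.5606×0.13744×-0.07324 + 0.99051×0.99731×0.99995 = -0.015709 + 0.987796 = 0.972087.
Q̄ = (S_0/π) × [bracket] = (287/π) × 0.972087 = 88.805 W/m².
— Configuration B (ϕ=-37.3°):
Solar declination: sin δ = sin ε · sin L_s = sin 27.20° × sin 295.0° = -0.41427, so δ = -24.473°.
cos h₀ = −tan(-37.3°) tan(-24.473°) = -0.3467, h₀ = 1.9249 rad.
Bracket: h₀ sin ϕ sin δ + cos ϕ cos δ sin h₀ = 1.9249×-0.60599×-0.41427 + 0.79547×0.91015×0.93796 = 0.483234 + 0.679080 = 1.162314.
Q̄ = (S_0/π) × [bracket] = (287/π) × 1.162314 = 106.18 W/m².
Ratio Q̄_A / Q̄_B = 88.805 / 106.18 = 0.8364.

Q̄_A / Q̄_B ≈ 0.836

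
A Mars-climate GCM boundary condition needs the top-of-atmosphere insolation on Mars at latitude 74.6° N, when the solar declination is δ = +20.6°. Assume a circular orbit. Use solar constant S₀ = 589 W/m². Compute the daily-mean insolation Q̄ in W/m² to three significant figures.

cos H₀ = −tan(+74.6°) tan(+20.600°) = -1.3646 ≤ −1 ⇒ polar day, H₀ = π.
Bracket: H₀ sin φ sin δ + cos φ cos δ sin H₀ = 3.1416×0.96410×0.35184 + 0.26556×0.93606×0.00000 = 1.065659 + 0.000000 = 1.065659.
Q̄ = (S₀/π) × [bracket] = (589/π) × 1.065659 = 199.8 W/m².

Q̄ ≈ 200 W/m²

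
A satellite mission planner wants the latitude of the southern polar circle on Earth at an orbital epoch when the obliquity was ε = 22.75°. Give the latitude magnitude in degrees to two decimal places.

The polar circle is the lowest latitude that experiences at least one full rotation of continuous darkness at the northern-summer solstice; it lies at |ϕ| = 90° − ε = 90° − 22.75° = 67.25°.

67.25°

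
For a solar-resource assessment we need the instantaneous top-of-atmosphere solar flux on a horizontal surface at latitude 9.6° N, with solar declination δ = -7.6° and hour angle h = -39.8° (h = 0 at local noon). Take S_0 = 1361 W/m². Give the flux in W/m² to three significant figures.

992 W/m²

cos θ_z = sin ϕ sin δ + cos ϕ cos δ cos h = -0.022056 + 0.750870 = 0.728814.
Flux = S_0 · cos θ_z = 1361 × 0.728814 = 991.9 W/m².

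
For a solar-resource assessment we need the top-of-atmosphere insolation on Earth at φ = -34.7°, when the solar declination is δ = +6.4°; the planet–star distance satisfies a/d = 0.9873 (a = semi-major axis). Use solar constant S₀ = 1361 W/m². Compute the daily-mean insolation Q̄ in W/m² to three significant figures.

cos H₀ = −tan(-34.7°) tan(+6.400°) = 0.0777, H₀ = 1.4930 rad.
Bracket: H₀ sin φ sin δ + cos φ cos δ sin H₀ = 1.4930×-0.56928×0.11147 + 0.82214×0.99377×0.99698 = -0.094742 + 0.814551 = 0.719809.
Inverse-square distance factor (a/d)² = 0.9873² = 0.974761.
Q̄ = (S₀/π) × 0.974761 × [bracket] = (1361/π) × 0.974761 × 0.719809 = 304.0 W/m².

Q̄ ≈ 304 W/m²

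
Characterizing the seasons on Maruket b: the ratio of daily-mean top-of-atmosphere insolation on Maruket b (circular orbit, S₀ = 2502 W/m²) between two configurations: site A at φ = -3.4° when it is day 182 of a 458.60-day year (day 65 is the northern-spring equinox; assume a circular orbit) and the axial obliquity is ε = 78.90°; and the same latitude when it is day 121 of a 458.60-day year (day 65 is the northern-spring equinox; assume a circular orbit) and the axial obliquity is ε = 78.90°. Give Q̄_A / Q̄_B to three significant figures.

Q̄_A / Q̄_B ≈ 0.168

— Configuration A (φ=-3.4°):
Solar longitude: λ_s = 360° × (182 − 65)/458.60 = 91.845°.
sin δ = sin 78.90° × sin 91.845° = 0.98078, so δ = +78.750°.
cos H₀ = −tan(-3.4°) tan(+78.750°) = 0.2987, H₀ = 1.2675 rad.
Bracket: H₀ sin φ sin δ + cos φ cos δ sin H₀ = 1.2675×-0.05931×0.98078 + 0.99824×0.19510×0.95436 = -0.073731 + 0.185868 = 0.112137.
Q̄ = (S₀/π) × [bracket] = (2502/π) × 0.112137 = 89.307 W/m².
— Configuration B (φ=-3.4°):
Solar longitude: λ_s = 360° × (121 − 65)/458.60 = 43.960°.
sin δ = sin 78.90° × sin 43.960° = 0.68117, so δ = +42.935°.
cos H₀ = −tan(-3.4°) tan(+42.935°) = 0.0553, H₀ = 1.5155 rad.
Bracket: H₀ sin φ sin δ + cos φ cos δ sin H₀ = 1.5155×-0.05931×0.68117 + 0.99824×0.73213×0.99847 = -0.061226 + 0.729723 = 0.668497.
Q̄ = (S₀/π) × [bracket] = (2502/π) × 0.668497 = 532.40 W/m².
Ratio Q̄_A / Q̄_B = 89.307 / 532.40 = 0.1677.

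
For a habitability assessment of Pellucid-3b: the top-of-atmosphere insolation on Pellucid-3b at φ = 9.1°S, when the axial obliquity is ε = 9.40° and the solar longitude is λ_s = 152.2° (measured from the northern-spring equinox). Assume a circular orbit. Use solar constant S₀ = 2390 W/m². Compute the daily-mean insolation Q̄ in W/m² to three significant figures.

Solar declination: sin δ = sin ε · sin λ_s = sin 9.40° × sin 152.2° = 0.07617, so δ = +4.369°.
cos H₀ = −tan(-9.1°) tan(+4.369°) = 0.0122, H₀ = 1.5586 rad.
Bracket: H₀ sin φ sin δ + cos φ cos δ sin H₀ = 1.5586×-0.15816×0.07617 + 0.98741×0.99709×0.99993 = -0.018777 + 0.984468 = 0.965691.
Q̄ = (S₀/π) × [bracket] = (2390/π) × 0.965691 = 734.7 W/m².

Q̄ ≈ 735 W/m²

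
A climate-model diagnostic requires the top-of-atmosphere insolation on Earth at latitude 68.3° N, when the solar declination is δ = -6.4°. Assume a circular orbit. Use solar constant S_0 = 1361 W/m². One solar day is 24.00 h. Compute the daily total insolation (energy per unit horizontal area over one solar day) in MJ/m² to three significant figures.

cos h₀ = −tan(+68.3°) tan(-6.400°) = 0.2819, h₀ = 1.2851 rad.
Bracket: h₀ sin ϕ sin δ + cos ϕ cos δ sin h₀ = 1.2851×0.92913×-0.11147 + 0.36975×0.99377×0.95945 = -0.133098 + 0.352547 = 0.219449.
Q̄ = (S_0/π) × [bracket] = (1361/π) × 0.219449 = 95.070 W/m².
Daily total = Q̄ × 24.00 h × 3600 s/h = 95.070 × 24.00 × 3600 / 10⁶ = 8.214 MJ/m².

8.21 MJ/m²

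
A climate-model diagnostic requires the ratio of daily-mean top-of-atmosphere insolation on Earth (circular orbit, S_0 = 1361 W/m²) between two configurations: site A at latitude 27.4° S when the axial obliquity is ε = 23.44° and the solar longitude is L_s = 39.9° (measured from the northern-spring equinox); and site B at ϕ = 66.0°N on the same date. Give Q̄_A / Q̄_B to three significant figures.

— Configuration A (ϕ=-27.4°):
Solar declination: sin δ = sin ε · sin L_s = sin 23.44° × sin 39.9° = 0.25516, so δ = +14.783°.
cos h₀ = −tan(-27.4°) tan(+14.783°) = 0.1368, h₀ = 1.4336 rad.
Bracket: h₀ sin ϕ sin δ + cos ϕ cos δ sin h₀ = 1.4336×-0.46020×0.25516 + 0.88782×0.96690×0.99060 = -0.168340 + 0.850364 = 0.682024.
Q̄ = (S_0/π) × [bracket] = (1361/π) × 0.682024 = 295.47 W/m².
— Configuration B (ϕ=+66.0°):
cos h₀ = −tan(+66.0°) tan(+14.783°) = -0.5927, h₀ = 2.2052 rad.
Bracket: h₀ sin ϕ sin δ + cos ϕ cos δ sin h₀ = 2.2052×0.91355×0.25516 + 0.40674×0.96690×0.80541 = 0.514035 + 0.316749 = 0.830784.
Q̄ = (S_0/π) × [bracket] = (1361/π) × 0.830784 = 359.91 W/m².
Ratio Q̄_A / Q̄_B = 295.47 / 359.91 = 0.8210.

Q̄_A / Q̄_B ≈ 0.821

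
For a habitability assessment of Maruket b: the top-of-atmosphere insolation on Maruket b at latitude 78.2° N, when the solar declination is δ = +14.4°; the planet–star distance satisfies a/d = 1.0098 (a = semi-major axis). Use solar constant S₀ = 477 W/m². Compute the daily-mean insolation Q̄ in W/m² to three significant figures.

cos H₀ = −tan(+78.2°) tan(+14.400°) = -1.2290 ≤ −1 ⇒ polar day, H₀ = π.
Bracket: H₀ sin φ sin δ + cos φ cos δ sin H₀ = 3.1416×0.97887×0.24869 + 0.20450×0.96858×0.00000 = 0.764776 + 0.000000 = 0.764776.
Inverse-square distance factor (a/d)² = 1.0098² = 1.019696.
Q̄ = (S₀/π) × 1.019696 × [bracket] = (477/π) × 1.019696 × 0.764776 = 118.4 W/m².

Q̄ ≈ 118 W/m²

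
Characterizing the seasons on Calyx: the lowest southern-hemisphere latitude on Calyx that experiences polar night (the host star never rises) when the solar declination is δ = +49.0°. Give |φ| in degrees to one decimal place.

|φ| = 41.0°

Polar night requires cos H₀ = −tan φ tan δ ≥ 1, i.e. tan φ tan δ ≤ −1.
The boundary is |tan φ| · |tan δ| = 1, so |φ| = 90° − |δ| = 90° − 49.0° = 41.0° in the southern hemisphere.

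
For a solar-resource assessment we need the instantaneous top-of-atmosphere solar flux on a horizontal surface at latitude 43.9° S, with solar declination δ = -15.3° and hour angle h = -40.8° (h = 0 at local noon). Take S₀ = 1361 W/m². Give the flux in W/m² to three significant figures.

965 W/m²

cos θ_z = sin φ sin δ + cos φ cos δ cos h = 0.182970 + 0.526121 = 0.709091.
Flux = S₀ · cos θ_z = 1361 × 0.709091 = 965.1 W/m².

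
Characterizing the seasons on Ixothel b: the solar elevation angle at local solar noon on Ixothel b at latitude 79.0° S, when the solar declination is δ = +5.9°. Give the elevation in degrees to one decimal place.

At local noon the hour angle is zero, so the zenith angle equals |ϕ − δ| = |-79.0° − (+5.900°)| = 84.900°.
Elevation = 90° − 84.900° = 5.1°.

5.1°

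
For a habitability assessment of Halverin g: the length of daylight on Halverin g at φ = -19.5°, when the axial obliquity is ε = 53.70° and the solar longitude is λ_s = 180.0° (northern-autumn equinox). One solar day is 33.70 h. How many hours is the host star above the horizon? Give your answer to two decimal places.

16.85 h

Solar declination: sin δ = sin ε · sin λ_s = sin 53.70° × sin 180.0° = 0.00000, so δ = +0.000°.
cos H₀ = −tan φ · tan δ = −tan(-19.5°) × tan(+0.000°) = 0.0000, so H₀ = 1.5708 rad = 90.00°.
Daylight = 2H₀/(2π) × 33.70 h = (1.5708/π) × 33.70 = 16.85 h.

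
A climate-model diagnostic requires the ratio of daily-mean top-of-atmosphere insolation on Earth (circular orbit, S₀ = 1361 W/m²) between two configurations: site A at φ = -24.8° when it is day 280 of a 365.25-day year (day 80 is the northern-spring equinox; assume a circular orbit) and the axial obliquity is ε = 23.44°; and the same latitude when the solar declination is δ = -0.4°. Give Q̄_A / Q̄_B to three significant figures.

Q̄_A / Q̄_B ≈ 1.07

— Configuration A (φ=-24.8°):
Solar longitude: λ_s = 360° × (280 − 80)/365.25 = 197.125°.
sin δ = sin 23.44° × sin 197.125° = -0.11713, so δ = -6.727°.
cos H₀ = −tan(-24.8°) tan(-6.727°) = -0.0545, H₀ = 1.6253 rad.
Bracket: H₀ sin φ sin δ + cos φ cos δ sin H₀ = 1.6253×-0.41945×-0.11713 + 0.90778×0.99312×0.99851 = 0.079851 + 0.900191 = 0.980042.
Q̄ = (S₀/π) × [bracket] = (1361/π) × 0.980042 = 424.57 W/m².
— Configuration B (φ=-24.8°):
cos H₀ = −tan(-24.8°) tan(-0.400°) = -0.0032, H₀ = 1.5740 rad.
Bracket: H₀ sin φ sin δ + cos φ cos δ sin H₀ = 1.5740×-0.41945×-0.00698 + 0.90778×0.99998×0.99999 = 0.004608 + 0.907753 = 0.912361.
Q̄ = (S₀/π) × [bracket] = (1361/π) × 0.912361 = 395.25 W/m².
Ratio Q̄_A / Q̄_B = 424.57 / 395.25 = 1.074.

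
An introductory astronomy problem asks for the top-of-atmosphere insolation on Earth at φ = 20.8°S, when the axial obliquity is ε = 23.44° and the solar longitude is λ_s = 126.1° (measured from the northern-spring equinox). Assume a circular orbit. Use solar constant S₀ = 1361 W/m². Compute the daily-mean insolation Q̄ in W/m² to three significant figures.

Q̄ ≈ 309 W/m²

Solar declination: sin δ = sin ε · sin λ_s = sin 23.44° × sin 126.1° = 0.32141, so δ = +18.748°.
cos H₀ = −tan(-20.8°) tan(+18.748°) = 0.1289, H₀ = 1.4415 rad.
Bracket: H₀ sin φ sin δ + cos φ cos δ sin H₀ = 1.4415×-0.35511×0.32141 + 0.93483×0.94694×0.99165 = -0.164527 + 0.877836 = 0.713309.
Q̄ = (S₀/π) × [bracket] = (1361/π) × 0.713309 = 309.0 W/m².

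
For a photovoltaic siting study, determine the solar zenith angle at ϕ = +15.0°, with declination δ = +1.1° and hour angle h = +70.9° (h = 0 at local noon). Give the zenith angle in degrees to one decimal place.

θ_z = 71.3°

cos θ_z = sin ϕ sin δ + cos ϕ cos δ cos h = 0.004969 + 0.316010 = 0.320979.
θ_z = arccos(0.320979) = 71.3°.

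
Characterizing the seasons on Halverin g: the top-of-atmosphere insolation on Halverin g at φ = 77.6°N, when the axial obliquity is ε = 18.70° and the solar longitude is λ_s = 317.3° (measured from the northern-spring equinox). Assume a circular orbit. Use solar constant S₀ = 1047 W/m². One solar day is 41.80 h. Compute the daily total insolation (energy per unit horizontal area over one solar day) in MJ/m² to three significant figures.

Solar declination: sin δ = sin ε · sin λ_s = sin 18.70° × sin 317.3° = -0.21743, so δ = -12.558°.
cos H₀ = −tan(+77.6°) tan(-12.558°) = 1.0132 ≥ 1 ⇒ polar night, H₀ = 0 and Q̄ = 0.
Daily total = Q̄ × 41.80 h × 3600 s/h = 0.00 MJ/m².

0.00 MJ/m²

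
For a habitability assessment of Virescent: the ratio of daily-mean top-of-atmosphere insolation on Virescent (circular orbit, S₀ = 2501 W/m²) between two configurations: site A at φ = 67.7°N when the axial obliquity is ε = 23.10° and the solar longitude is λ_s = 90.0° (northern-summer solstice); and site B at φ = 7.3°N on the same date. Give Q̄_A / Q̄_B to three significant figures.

— Configuration A (φ=+67.7°):
Solar declination: sin δ = sin ε · sin λ_s = sin 23.10° × sin 90.0° = 0.39234, so δ = +23.100°.
cos H₀ = −tan(+67.7°) tan(+23.100°) = -1.0400 ≤ −1 ⇒ polar day, H₀ = π.
Bracket: H₀ sin φ sin δ + cos φ cos δ sin H₀ = 3.1416×0.92521×0.39234 + 0.37946×0.91982×0.00000 = 1.140391 + 0.000000 = 1.140391.
Q̄ = (S₀/π) × [bracket] = (2501/π) × 1.140391 = 907.86 W/m².
— Configuration B (φ=+7.3°):
cos H₀ = −tan(+7.3°) tan(+23.100°) = -0.0546, H₀ = 1.6255 rad.
Bracket: H₀ sin φ sin δ + cos φ cos δ sin H₀ = 1.6255×0.12706×0.39234 + 0.99189×0.91982×0.99851 = 0.081032 + 0.911001 = 0.992033.
Q̄ = (S₀/π) × [bracket] = (2501/π) × 0.992033 = 789.75 W/m².
Ratio Q̄_A / Q̄_B = 907.86 / 789.75 = 1.150.

Q̄_A / Q̄_B ≈ 1.15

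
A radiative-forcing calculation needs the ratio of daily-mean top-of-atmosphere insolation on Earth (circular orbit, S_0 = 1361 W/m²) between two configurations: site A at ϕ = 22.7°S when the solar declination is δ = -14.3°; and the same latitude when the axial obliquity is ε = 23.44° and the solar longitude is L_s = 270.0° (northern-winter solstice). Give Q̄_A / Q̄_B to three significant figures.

— Configuration A (ϕ=-22.7°):
cos h₀ = −tan(-22.7°) tan(-14.300°) = -0.1066, h₀ = 1.6776 rad.
Bracket: h₀ sin ϕ sin δ + cos ϕ cos δ sin h₀ = 1.6776×-0.38591×-0.24700 + 0.92254×0.96902×0.99430 = 0.159908 + 0.888864 = 1.048772.
Q̄ = (S_0/π) × [bracket] = (1361/π) × 1.048772 = 454.35 W/m².
— Configuration B (ϕ=-22.7°):
Solar declination: sin δ = sin ε · sin L_s = sin 23.44° × sin 270.0° = -0.39779, so δ = -23.440°.
cos h₀ = −tan(-22.7°) tan(-23.440°) = -0.1814, h₀ = 1.7532 rad.
Bracket: h₀ sin ϕ sin δ + cos ϕ cos δ sin h₀ = 1.7532×-0.38591×-0.39779 + 0.92254×0.91748×0.98342 = 0.269136 + 0.832378 = 1.101514.
Q̄ = (S_0/π) × [bracket] = (1361/π) × 1.101514 = 477.20 W/m².
Ratio Q̄_A / Q̄_B = 454.35 / 477.20 = 0.9521.

Q̄_A / Q̄_B ≈ 0.952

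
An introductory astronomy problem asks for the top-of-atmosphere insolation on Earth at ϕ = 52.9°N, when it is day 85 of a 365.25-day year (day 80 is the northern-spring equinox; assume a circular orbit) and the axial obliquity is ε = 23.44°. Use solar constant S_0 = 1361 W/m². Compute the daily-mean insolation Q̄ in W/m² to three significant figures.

Solar longitude: L_s = 360° × (85 − 80)/365.25 = 4.928°.
sin δ = sin 23.44° × sin 4.928° = 0.03417, so δ = +1.958°.
cos h₀ = −tan(+52.9°) tan(+1.958°) = -0.0452, h₀ = 1.6160 rad.
Bracket: h₀ sin ϕ sin δ + cos ϕ cos δ sin h₀ = 1.6160×0.79758×0.03417 + 0.60321×0.99942×0.99898 = 0.044041 + 0.602245 = 0.646286.
Q̄ = (S_0/π) × [bracket] = (1361/π) × 0.646286 = 280.0 W/m².

Q̄ ≈ 280 W/m²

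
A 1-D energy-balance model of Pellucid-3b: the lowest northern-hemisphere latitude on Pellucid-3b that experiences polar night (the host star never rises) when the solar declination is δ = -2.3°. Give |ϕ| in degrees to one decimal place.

Polar night requires cos h₀ = −tan ϕ tan δ ≥ 1, i.e. tan ϕ tan δ ≤ −1.
The boundary is |tan ϕ| · |tan δ| = 1, so |ϕ| = 90° − |δ| = 90° − 2.3° = 87.7° in the northern hemisphere.

|ϕ| = 87.7°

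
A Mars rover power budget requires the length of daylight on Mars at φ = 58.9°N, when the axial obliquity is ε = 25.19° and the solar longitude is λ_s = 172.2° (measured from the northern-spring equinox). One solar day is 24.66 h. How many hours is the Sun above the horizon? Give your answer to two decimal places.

Solar declination: sin δ = sin ε · sin λ_s = sin 25.19° × sin 172.2° = 0.05776, so δ = +3.311°.
cos H₀ = −tan φ · tan δ = −tan(+58.9°) × tan(+3.311°) = -0.0959, so H₀ = 1.6669 rad = 95.50°.
Daylight = 2H₀/(2π) × 24.66 h = (1.6669/π) × 24.66 = 13.08 h.

13.08 h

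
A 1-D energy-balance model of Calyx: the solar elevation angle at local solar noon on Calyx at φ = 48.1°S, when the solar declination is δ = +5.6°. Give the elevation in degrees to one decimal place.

36.3°

At local noon the hour angle is zero, so the zenith angle equals |φ − δ| = |-48.1° − (+5.600°)| = 53.700°.
Elevation = 90° − 53.700° = 36.3°.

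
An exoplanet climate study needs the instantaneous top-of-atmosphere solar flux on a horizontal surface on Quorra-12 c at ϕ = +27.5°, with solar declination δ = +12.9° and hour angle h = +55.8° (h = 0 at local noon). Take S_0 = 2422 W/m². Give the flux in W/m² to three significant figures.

1.43e+03 W/m²

cos θ_z = sin ϕ sin δ + cos ϕ cos δ cos h = 0.103085 + 0.485991 = 0.589076.
Flux = S_0 · cos θ_z = 2422 × 0.589076 = 1427 W/m².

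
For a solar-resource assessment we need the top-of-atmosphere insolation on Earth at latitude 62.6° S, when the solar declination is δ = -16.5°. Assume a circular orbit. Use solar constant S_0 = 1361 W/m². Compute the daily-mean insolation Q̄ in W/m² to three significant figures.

cos h₀ = −tan(-62.6°) tan(-16.500°) = -0.5715, h₀ = 2.1791 rad.
Bracket: h₀ sin ϕ sin δ + cos ϕ cos δ sin h₀ = 2.1791×-0.88782×-0.28402 + 0.46020×0.95882×0.82063 = 0.549479 + 0.362102 = 0.911581.
Q̄ = (S_0/π) × [bracket] = (1361/π) × 0.911581 = 394.9 W/m².

Q̄ ≈ 395 W/m²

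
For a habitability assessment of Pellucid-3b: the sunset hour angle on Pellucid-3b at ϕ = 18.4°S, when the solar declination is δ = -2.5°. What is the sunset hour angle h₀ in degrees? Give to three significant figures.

h₀ = 90.8°

cos h₀ = −tan ϕ · tan δ = −tan(-18.4°) × tan(-2.500°) = -0.0145, so h₀ = 1.5853 rad = 90.83°.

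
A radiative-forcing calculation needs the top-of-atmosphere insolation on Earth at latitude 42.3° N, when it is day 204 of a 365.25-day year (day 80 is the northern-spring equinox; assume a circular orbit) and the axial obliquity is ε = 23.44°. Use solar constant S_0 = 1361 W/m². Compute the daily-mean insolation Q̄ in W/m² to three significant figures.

Q̄ ≈ 472 W/m²

Solar longitude: L_s = 360° × (204 − 80)/365.25 = 122.218°.
sin δ = sin 23.44° × sin 122.218° = 0.33654, so δ = +19.666°.
cos h₀ = −tan(+42.3°) tan(+19.666°) = -0.3252, h₀ = 1.9020 rad.
Bracket: h₀ sin ϕ sin δ + cos ϕ cos δ sin h₀ = 1.9020×0.67301×0.33654 + 0.73963×0.94167×0.94565 = 0.430793 + 0.658633 = 1.089426.
Q̄ = (S_0/π) × [bracket] = (1361/π) × 1.089426 = 472.0 W/m².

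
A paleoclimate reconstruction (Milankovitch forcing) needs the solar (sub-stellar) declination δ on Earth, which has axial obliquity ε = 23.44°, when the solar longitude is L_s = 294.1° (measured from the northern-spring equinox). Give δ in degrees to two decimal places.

δ = -21.29°

sin δ = sin ε · sin L_s = sin 23.44° × sin 294.1° = -0.363115.
δ = arcsin(-0.363115) = -21.29°.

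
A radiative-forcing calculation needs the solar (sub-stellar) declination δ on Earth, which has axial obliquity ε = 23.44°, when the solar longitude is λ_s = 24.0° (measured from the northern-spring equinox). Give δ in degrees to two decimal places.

δ = +9.31°

sin δ = sin ε · sin λ_s = sin 23.44° × sin 24.0° = 0.161795.
δ = arcsin(0.161795) = +9.31°.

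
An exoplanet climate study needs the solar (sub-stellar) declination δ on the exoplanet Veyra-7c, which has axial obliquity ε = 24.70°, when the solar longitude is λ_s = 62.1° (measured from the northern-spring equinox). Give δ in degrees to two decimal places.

δ = +21.67°

sin δ = sin ε · sin λ_s = sin 24.70° × sin 62.1° = 0.369297.
δ = arcsin(0.369297) = +21.67°.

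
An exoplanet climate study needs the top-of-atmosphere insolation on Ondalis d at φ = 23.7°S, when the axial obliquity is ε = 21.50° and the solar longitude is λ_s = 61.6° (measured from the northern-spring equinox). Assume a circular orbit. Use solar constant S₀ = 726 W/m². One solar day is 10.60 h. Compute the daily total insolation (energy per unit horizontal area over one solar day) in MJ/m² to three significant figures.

5.93 MJ/m²

Solar declination: sin δ = sin ε · sin λ_s = sin 21.50° × sin 61.6° = 0.32239, so δ = +18.808°.
cos H₀ = −tan(-23.7°) tan(+18.808°) = 0.1495, H₀ = 1.4207 rad.
Bracket: H₀ sin φ sin δ + cos φ cos δ sin H₀ = 1.4207×-0.40195×0.32239 + 0.91566×0.94661×0.98876 = -0.184101 + 0.857030 = 0.672929.
Q̄ = (S₀/π) × [bracket] = (726/π) × 0.672929 = 155.51 W/m².
Daily total = Q̄ × 10.60 h × 3600 s/h = 155.51 × 10.60 × 3600 / 10⁶ = 5.934 MJ/m².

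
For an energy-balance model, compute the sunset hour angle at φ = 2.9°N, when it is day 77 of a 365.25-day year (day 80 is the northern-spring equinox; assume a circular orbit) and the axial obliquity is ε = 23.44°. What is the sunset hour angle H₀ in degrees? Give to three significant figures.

Solar longitude: λ_s = 360° × (77 − 80)/365.25 = -2.957°, i.e. -2.957° + 360° = 357.043°.
sin δ = sin 23.44° × sin 357.043° = -0.02052, so δ = -1.176°.
cos H₀ = −tan φ · tan δ = −tan(+2.9°) × tan(-1.176°) = 0.0010, so H₀ = 1.5698 rad = 89.94°.

H₀ = 89.9°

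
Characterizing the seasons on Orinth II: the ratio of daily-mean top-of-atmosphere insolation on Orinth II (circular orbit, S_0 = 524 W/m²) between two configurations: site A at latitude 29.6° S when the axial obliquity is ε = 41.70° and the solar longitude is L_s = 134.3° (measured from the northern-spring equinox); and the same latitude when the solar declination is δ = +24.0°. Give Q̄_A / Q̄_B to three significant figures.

Q̄_A / Q̄_B ≈ 0.856

— Configuration A (ϕ=-29.6°):
Solar declination: sin δ = sin ε · sin L_s = sin 41.70° × sin 134.3° = 0.47610, so δ = +28.431°.
cos h₀ = −tan(-29.6°) tan(+28.431°) = 0.3076, h₀ = 1.2582 rad.
Bracket: h₀ sin ϕ sin δ + cos ϕ cos δ sin h₀ = 1.2582×-0.49394×0.47610 + 0.86949×0.87939×0.95153 = -0.295884 + 0.727560 = 0.431676.
Q̄ = (S_0/π) × [bracket] = (524/π) × 0.431676 = 72.001 W/m².
— Configuration B (ϕ=-29.6°):
cos h₀ = −tan(-29.6°) tan(+24.000°) = 0.2529, h₀ = 1.3151 rad.
Bracket: h₀ sin ϕ sin δ + cos ϕ cos δ sin h₀ = 1.3151×-0.49394×0.40674 + 0.86949×0.91355×0.96749 = -0.264210 + 0.768499 = 0.504289.
Q̄ = (S_0/π) × [bracket] = (524/π) × 0.504289 = 84.113 W/m².
Ratio Q̄_A / Q̄_B = 72.001 / 84.113 = 0.8560.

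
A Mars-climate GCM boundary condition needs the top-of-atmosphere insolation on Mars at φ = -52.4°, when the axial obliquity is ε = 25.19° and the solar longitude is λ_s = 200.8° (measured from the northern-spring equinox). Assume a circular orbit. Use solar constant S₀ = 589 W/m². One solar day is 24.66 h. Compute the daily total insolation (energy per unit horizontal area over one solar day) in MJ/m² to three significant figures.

13.4 MJ/m²

Solar declination: sin δ = sin ε · sin λ_s = sin 25.19° × sin 200.8° = -0.15114, so δ = -8.693°.
cos H₀ = −tan(-52.4°) tan(-8.693°) = -0.1985, H₀ = 1.7707 rad.
Bracket: H₀ sin φ sin δ + cos φ cos δ sin H₀ = 1.7707×-0.79229×-0.15114 + 0.61015×0.98851×0.98009 = 0.212036 + 0.591131 = 0.803167.
Q̄ = (S₀/π) × [bracket] = (589/π) × 0.803167 = 150.58 W/m².
Daily total = Q̄ × 24.66 h × 3600 s/h = 150.58 × 24.66 × 3600 / 10⁶ = 13.37 MJ/m².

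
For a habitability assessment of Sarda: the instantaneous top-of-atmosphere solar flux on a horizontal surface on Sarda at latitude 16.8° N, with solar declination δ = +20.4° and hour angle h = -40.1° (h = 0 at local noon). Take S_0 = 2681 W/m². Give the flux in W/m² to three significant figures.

cos θ_z = sin ϕ sin δ + cos ϕ cos δ cos h = 0.100748 + 0.686347 = 0.787095.
Flux = S_0 · cos θ_z = 2681 × 0.787095 = 2110 W/m².

2.11e+03 W/m²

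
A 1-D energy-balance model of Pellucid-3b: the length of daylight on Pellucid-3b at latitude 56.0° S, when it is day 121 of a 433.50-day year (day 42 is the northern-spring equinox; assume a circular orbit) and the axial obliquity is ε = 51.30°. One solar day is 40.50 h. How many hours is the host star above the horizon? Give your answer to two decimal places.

0.00 h

Solar longitude: L_s = 360° × (121 − 42)/433.50 = 65.606°.
sin δ = sin 51.30° × sin 65.606° = 0.71076, so δ = +45.296°.
cos h₀ = −tan ϕ · tan δ = 1.4980 ≥ 1, so the host star never rises (polar night) and h₀ = 0.
Daylight = 2h₀/(2π) × 40.50 h = (0.0000/π) × 40.50 = 0.00 h.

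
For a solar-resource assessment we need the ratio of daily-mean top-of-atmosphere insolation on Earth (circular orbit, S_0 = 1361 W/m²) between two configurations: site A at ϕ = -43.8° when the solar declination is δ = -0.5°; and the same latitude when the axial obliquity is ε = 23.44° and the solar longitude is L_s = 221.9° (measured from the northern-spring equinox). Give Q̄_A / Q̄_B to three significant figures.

Q̄_A / Q̄_B ≈ 0.725

— Configuration A (ϕ=-43.8°):
cos h₀ = −tan(-43.8°) tan(-0.500°) = -0.0084, h₀ = 1.5792 rad.
Bracket: h₀ sin ϕ sin δ + cos ϕ cos δ sin h₀ = 1.5792×-0.69214×-0.00873 + 0.72176×0.99996×0.99996 = 0.009542 + 0.721702 = 0.731244.
Q̄ = (S_0/π) × [bracket] = (1361/π) × 0.731244 = 316.79 W/m².
— Configuration B (ϕ=-43.8°):
Solar declination: sin δ = sin ε · sin L_s = sin 23.44° × sin 221.9° = -0.26566, so δ = -15.406°.
cos h₀ = −tan(-43.8°) tan(-15.406°) = -0.2643, h₀ = 1.8382 rad.
Bracket: h₀ sin ϕ sin δ + cos ϕ cos δ sin h₀ = 1.8382×-0.69214×-0.26566 + 0.72176×0.96407×0.96445 = 0.337997 + 0.671091 = 1.009088.
Q̄ = (S_0/π) × [bracket] = (1361/π) × 1.009088 = 437.16 W/m².
Ratio Q̄_A / Q̄_B = 316.79 / 437.16 = 0.7247.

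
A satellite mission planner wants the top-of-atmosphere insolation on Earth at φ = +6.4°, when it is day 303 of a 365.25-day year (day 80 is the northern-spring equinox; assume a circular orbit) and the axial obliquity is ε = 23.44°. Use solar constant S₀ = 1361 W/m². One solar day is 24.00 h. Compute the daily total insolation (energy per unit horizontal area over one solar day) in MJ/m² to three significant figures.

Solar longitude: λ_s = 360° × (303 − 80)/365.25 = 219.795°.
sin δ = sin 23.44° × sin 219.795° = -0.25460, so δ = -14.750°.
cos H₀ = −tan(+6.4°) tan(-14.750°) = 0.0295, H₀ = 1.5413 rad.
Bracket: H₀ sin φ sin δ + cos φ cos δ sin H₀ = 1.5413×0.11147×-0.25460 + 0.99377×0.96705×0.99956 = -0.043742 + 0.960602 = 0.916860.
Q̄ = (S₀/π) × [bracket] = (1361/π) × 0.916860 = 397.20 W/m².
Daily total = Q̄ × 24.00 h × 3600 s/h = 397.20 × 24.00 × 3600 / 10⁶ = 34.32 MJ/m².

34.3 MJ/m²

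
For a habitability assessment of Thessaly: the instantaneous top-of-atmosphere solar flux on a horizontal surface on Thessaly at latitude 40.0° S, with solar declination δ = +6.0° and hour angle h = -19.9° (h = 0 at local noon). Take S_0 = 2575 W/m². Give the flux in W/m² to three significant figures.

cos θ_z = sin ϕ sin δ + cos ϕ cos δ cos h = -0.067190 + 0.716357 = 0.649167.
Flux = S_0 · cos θ_z = 2575 × 0.649167 = 1672 W/m².

1.67e+03 W/m²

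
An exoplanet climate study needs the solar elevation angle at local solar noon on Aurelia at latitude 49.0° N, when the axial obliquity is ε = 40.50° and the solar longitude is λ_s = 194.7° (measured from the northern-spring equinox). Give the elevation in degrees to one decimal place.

31.5°

Solar declination: sin δ = sin ε · sin λ_s = sin 40.50° × sin 194.7° = -0.16480, so δ = -9.486°.
At local noon the hour angle is zero, so the zenith angle equals |φ − δ| = |+49.0° − (-9.486°)| = 58.486°.
Elevation = 90° − 58.486° = 31.5°.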